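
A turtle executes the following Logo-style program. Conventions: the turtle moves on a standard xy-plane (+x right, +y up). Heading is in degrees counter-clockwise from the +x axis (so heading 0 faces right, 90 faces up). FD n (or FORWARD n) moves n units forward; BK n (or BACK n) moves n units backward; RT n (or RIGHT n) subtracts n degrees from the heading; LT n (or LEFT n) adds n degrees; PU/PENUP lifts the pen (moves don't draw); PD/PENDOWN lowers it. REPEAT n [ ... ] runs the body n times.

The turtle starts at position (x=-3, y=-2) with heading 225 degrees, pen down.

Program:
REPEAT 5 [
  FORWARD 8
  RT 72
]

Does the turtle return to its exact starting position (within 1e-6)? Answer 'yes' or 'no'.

Answer: yes

Derivation:
Executing turtle program step by step:
Start: pos=(-3,-2), heading=225, pen down
REPEAT 5 [
  -- iteration 1/5 --
  FD 8: (-3,-2) -> (-8.657,-7.657) [heading=225, draw]
  RT 72: heading 225 -> 153
  -- iteration 2/5 --
  FD 8: (-8.657,-7.657) -> (-15.785,-4.025) [heading=153, draw]
  RT 72: heading 153 -> 81
  -- iteration 3/5 --
  FD 8: (-15.785,-4.025) -> (-14.533,3.877) [heading=81, draw]
  RT 72: heading 81 -> 9
  -- iteration 4/5 --
  FD 8: (-14.533,3.877) -> (-6.632,5.128) [heading=9, draw]
  RT 72: heading 9 -> 297
  -- iteration 5/5 --
  FD 8: (-6.632,5.128) -> (-3,-2) [heading=297, draw]
  RT 72: heading 297 -> 225
]
Final: pos=(-3,-2), heading=225, 5 segment(s) drawn

Start position: (-3, -2)
Final position: (-3, -2)
Distance = 0; < 1e-6 -> CLOSED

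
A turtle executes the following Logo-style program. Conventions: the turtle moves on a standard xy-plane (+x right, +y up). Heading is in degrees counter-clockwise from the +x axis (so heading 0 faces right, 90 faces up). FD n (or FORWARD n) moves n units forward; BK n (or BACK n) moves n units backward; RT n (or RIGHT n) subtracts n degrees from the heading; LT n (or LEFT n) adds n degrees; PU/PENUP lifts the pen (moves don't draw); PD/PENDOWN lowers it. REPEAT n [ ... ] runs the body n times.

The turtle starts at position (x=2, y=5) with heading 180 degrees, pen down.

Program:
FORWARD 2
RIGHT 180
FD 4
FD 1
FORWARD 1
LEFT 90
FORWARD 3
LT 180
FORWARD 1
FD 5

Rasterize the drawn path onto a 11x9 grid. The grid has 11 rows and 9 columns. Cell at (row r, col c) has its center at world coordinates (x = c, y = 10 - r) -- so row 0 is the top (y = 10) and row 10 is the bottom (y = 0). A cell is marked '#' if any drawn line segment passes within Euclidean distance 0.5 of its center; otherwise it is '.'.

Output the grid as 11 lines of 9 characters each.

Segment 0: (2,5) -> (0,5)
Segment 1: (0,5) -> (4,5)
Segment 2: (4,5) -> (5,5)
Segment 3: (5,5) -> (6,5)
Segment 4: (6,5) -> (6,8)
Segment 5: (6,8) -> (6,7)
Segment 6: (6,7) -> (6,2)

Answer: .........
.........
......#..
......#..
......#..
#######..
......#..
......#..
......#..
.........
.........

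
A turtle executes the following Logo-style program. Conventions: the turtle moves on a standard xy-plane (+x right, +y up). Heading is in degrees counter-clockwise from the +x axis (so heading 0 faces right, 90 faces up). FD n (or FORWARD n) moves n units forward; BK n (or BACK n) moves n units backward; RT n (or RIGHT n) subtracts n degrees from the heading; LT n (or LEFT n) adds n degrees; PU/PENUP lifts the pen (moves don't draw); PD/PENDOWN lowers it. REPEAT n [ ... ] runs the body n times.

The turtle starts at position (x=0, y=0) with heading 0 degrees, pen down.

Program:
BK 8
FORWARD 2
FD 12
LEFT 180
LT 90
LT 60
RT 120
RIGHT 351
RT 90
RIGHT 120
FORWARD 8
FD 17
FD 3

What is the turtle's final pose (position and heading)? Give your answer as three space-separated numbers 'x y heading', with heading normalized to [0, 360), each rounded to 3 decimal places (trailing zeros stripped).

Answer: 33.655 4.38 9

Derivation:
Executing turtle program step by step:
Start: pos=(0,0), heading=0, pen down
BK 8: (0,0) -> (-8,0) [heading=0, draw]
FD 2: (-8,0) -> (-6,0) [heading=0, draw]
FD 12: (-6,0) -> (6,0) [heading=0, draw]
LT 180: heading 0 -> 180
LT 90: heading 180 -> 270
LT 60: heading 270 -> 330
RT 120: heading 330 -> 210
RT 351: heading 210 -> 219
RT 90: heading 219 -> 129
RT 120: heading 129 -> 9
FD 8: (6,0) -> (13.902,1.251) [heading=9, draw]
FD 17: (13.902,1.251) -> (30.692,3.911) [heading=9, draw]
FD 3: (30.692,3.911) -> (33.655,4.38) [heading=9, draw]
Final: pos=(33.655,4.38), heading=9, 6 segment(s) drawn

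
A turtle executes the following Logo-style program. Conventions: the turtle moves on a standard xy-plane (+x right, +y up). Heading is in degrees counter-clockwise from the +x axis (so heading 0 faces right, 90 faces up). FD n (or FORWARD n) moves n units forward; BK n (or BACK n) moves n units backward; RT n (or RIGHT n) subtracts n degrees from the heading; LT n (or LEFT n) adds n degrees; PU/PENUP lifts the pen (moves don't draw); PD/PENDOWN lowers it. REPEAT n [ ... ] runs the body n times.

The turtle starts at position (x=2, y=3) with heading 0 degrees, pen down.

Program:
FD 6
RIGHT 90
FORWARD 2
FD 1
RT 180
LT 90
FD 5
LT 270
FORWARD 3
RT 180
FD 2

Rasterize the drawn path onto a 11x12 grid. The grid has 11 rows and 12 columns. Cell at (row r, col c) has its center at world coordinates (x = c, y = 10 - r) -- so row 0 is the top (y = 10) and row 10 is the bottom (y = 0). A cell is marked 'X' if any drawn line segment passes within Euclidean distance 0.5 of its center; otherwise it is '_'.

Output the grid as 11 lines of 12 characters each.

Answer: ____________
____________
____________
____________
____________
____________
____________
__XXXXXXX___
___X____X___
___X____X___
___XXXXXX___

Derivation:
Segment 0: (2,3) -> (8,3)
Segment 1: (8,3) -> (8,1)
Segment 2: (8,1) -> (8,0)
Segment 3: (8,0) -> (3,-0)
Segment 4: (3,-0) -> (3,3)
Segment 5: (3,3) -> (3,1)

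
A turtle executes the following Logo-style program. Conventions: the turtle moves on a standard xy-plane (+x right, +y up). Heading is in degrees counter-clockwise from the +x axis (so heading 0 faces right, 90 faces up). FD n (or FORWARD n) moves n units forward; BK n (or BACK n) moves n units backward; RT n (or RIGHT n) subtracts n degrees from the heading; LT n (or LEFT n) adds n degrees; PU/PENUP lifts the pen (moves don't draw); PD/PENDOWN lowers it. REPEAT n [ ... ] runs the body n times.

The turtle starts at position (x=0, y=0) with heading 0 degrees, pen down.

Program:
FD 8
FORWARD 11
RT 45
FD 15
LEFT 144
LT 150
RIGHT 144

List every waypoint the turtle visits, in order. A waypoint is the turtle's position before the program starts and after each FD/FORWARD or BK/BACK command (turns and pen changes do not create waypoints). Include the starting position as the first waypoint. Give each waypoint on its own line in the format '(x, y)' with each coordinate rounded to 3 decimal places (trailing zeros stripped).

Executing turtle program step by step:
Start: pos=(0,0), heading=0, pen down
FD 8: (0,0) -> (8,0) [heading=0, draw]
FD 11: (8,0) -> (19,0) [heading=0, draw]
RT 45: heading 0 -> 315
FD 15: (19,0) -> (29.607,-10.607) [heading=315, draw]
LT 144: heading 315 -> 99
LT 150: heading 99 -> 249
RT 144: heading 249 -> 105
Final: pos=(29.607,-10.607), heading=105, 3 segment(s) drawn
Waypoints (4 total):
(0, 0)
(8, 0)
(19, 0)
(29.607, -10.607)

Answer: (0, 0)
(8, 0)
(19, 0)
(29.607, -10.607)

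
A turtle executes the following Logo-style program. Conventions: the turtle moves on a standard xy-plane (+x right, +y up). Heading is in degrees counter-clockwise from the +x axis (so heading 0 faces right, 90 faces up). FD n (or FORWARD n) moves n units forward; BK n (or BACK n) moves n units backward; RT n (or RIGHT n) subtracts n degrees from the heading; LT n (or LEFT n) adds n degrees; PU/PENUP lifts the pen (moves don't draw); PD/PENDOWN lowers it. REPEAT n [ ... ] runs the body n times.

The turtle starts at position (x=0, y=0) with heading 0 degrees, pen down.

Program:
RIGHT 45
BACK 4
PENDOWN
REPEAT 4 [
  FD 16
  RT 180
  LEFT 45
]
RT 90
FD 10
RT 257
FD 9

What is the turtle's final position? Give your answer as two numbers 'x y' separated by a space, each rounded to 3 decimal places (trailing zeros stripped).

Executing turtle program step by step:
Start: pos=(0,0), heading=0, pen down
RT 45: heading 0 -> 315
BK 4: (0,0) -> (-2.828,2.828) [heading=315, draw]
PD: pen down
REPEAT 4 [
  -- iteration 1/4 --
  FD 16: (-2.828,2.828) -> (8.485,-8.485) [heading=315, draw]
  RT 180: heading 315 -> 135
  LT 45: heading 135 -> 180
  -- iteration 2/4 --
  FD 16: (8.485,-8.485) -> (-7.515,-8.485) [heading=180, draw]
  RT 180: heading 180 -> 0
  LT 45: heading 0 -> 45
  -- iteration 3/4 --
  FD 16: (-7.515,-8.485) -> (3.799,2.828) [heading=45, draw]
  RT 180: heading 45 -> 225
  LT 45: heading 225 -> 270
  -- iteration 4/4 --
  FD 16: (3.799,2.828) -> (3.799,-13.172) [heading=270, draw]
  RT 180: heading 270 -> 90
  LT 45: heading 90 -> 135
]
RT 90: heading 135 -> 45
FD 10: (3.799,-13.172) -> (10.87,-6.101) [heading=45, draw]
RT 257: heading 45 -> 148
FD 9: (10.87,-6.101) -> (3.238,-1.331) [heading=148, draw]
Final: pos=(3.238,-1.331), heading=148, 7 segment(s) drawn

Answer: 3.238 -1.331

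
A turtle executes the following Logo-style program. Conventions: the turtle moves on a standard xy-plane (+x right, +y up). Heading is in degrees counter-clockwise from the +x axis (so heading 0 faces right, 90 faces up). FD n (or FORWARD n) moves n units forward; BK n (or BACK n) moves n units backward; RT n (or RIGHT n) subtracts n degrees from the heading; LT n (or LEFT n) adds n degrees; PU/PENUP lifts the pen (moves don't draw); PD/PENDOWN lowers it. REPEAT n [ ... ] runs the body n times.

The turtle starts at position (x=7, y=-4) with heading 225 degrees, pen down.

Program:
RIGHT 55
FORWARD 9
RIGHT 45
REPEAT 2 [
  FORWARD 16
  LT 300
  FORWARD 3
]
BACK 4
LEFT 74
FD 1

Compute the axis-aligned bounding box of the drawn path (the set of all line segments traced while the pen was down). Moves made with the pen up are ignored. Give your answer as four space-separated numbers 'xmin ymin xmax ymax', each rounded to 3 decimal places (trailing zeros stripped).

Answer: -11.04 -4 7 28.784

Derivation:
Executing turtle program step by step:
Start: pos=(7,-4), heading=225, pen down
RT 55: heading 225 -> 170
FD 9: (7,-4) -> (-1.863,-2.437) [heading=170, draw]
RT 45: heading 170 -> 125
REPEAT 2 [
  -- iteration 1/2 --
  FD 16: (-1.863,-2.437) -> (-11.04,10.669) [heading=125, draw]
  LT 300: heading 125 -> 65
  FD 3: (-11.04,10.669) -> (-9.773,13.388) [heading=65, draw]
  -- iteration 2/2 --
  FD 16: (-9.773,13.388) -> (-3.011,27.889) [heading=65, draw]
  LT 300: heading 65 -> 5
  FD 3: (-3.011,27.889) -> (-0.022,28.151) [heading=5, draw]
]
BK 4: (-0.022,28.151) -> (-4.007,27.802) [heading=5, draw]
LT 74: heading 5 -> 79
FD 1: (-4.007,27.802) -> (-3.816,28.784) [heading=79, draw]
Final: pos=(-3.816,28.784), heading=79, 7 segment(s) drawn

Segment endpoints: x in {-11.04, -9.773, -4.007, -3.816, -3.011, -1.863, -0.022, 7}, y in {-4, -2.437, 10.669, 13.388, 27.802, 27.889, 28.151, 28.784}
xmin=-11.04, ymin=-4, xmax=7, ymax=28.784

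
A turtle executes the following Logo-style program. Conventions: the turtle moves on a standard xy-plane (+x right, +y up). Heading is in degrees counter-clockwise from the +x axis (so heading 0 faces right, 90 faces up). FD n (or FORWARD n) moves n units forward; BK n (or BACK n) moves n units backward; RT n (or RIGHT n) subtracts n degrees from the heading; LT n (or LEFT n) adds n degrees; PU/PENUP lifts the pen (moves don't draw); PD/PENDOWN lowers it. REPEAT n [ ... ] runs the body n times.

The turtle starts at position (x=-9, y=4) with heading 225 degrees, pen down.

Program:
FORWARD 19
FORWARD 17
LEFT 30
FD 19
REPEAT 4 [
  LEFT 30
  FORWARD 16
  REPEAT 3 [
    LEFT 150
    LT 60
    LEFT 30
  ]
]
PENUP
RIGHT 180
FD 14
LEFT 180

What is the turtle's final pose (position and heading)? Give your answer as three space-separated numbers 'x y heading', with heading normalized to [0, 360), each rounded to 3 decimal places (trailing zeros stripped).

Answer: -6.532 -70.2 15

Derivation:
Executing turtle program step by step:
Start: pos=(-9,4), heading=225, pen down
FD 19: (-9,4) -> (-22.435,-9.435) [heading=225, draw]
FD 17: (-22.435,-9.435) -> (-34.456,-21.456) [heading=225, draw]
LT 30: heading 225 -> 255
FD 19: (-34.456,-21.456) -> (-39.373,-39.808) [heading=255, draw]
REPEAT 4 [
  -- iteration 1/4 --
  LT 30: heading 255 -> 285
  FD 16: (-39.373,-39.808) -> (-35.232,-55.263) [heading=285, draw]
  REPEAT 3 [
    -- iteration 1/3 --
    LT 150: heading 285 -> 75
    LT 60: heading 75 -> 135
    LT 30: heading 135 -> 165
    -- iteration 2/3 --
    LT 150: heading 165 -> 315
    LT 60: heading 315 -> 15
    LT 30: heading 15 -> 45
    -- iteration 3/3 --
    LT 150: heading 45 -> 195
    LT 60: heading 195 -> 255
    LT 30: heading 255 -> 285
  ]
  -- iteration 2/4 --
  LT 30: heading 285 -> 315
  FD 16: (-35.232,-55.263) -> (-23.919,-66.577) [heading=315, draw]
  REPEAT 3 [
    -- iteration 1/3 --
    LT 150: heading 315 -> 105
    LT 60: heading 105 -> 165
    LT 30: heading 165 -> 195
    -- iteration 2/3 --
    LT 150: heading 195 -> 345
    LT 60: heading 345 -> 45
    LT 30: heading 45 -> 75
    -- iteration 3/3 --
    LT 150: heading 75 -> 225
    LT 60: heading 225 -> 285
    LT 30: heading 285 -> 315
  ]
  -- iteration 3/4 --
  LT 30: heading 315 -> 345
  FD 16: (-23.919,-66.577) -> (-8.464,-70.718) [heading=345, draw]
  REPEAT 3 [
    -- iteration 1/3 --
    LT 150: heading 345 -> 135
    LT 60: heading 135 -> 195
    LT 30: heading 195 -> 225
    -- iteration 2/3 --
    LT 150: heading 225 -> 15
    LT 60: heading 15 -> 75
    LT 30: heading 75 -> 105
    -- iteration 3/3 --
    LT 150: heading 105 -> 255
    LT 60: heading 255 -> 315
    LT 30: heading 315 -> 345
  ]
  -- iteration 4/4 --
  LT 30: heading 345 -> 15
  FD 16: (-8.464,-70.718) -> (6.991,-66.577) [heading=15, draw]
  REPEAT 3 [
    -- iteration 1/3 --
    LT 150: heading 15 -> 165
    LT 60: heading 165 -> 225
    LT 30: heading 225 -> 255
    -- iteration 2/3 --
    LT 150: heading 255 -> 45
    LT 60: heading 45 -> 105
    LT 30: heading 105 -> 135
    -- iteration 3/3 --
    LT 150: heading 135 -> 285
    LT 60: heading 285 -> 345
    LT 30: heading 345 -> 15
  ]
]
PU: pen up
RT 180: heading 15 -> 195
FD 14: (6.991,-66.577) -> (-6.532,-70.2) [heading=195, move]
LT 180: heading 195 -> 15
Final: pos=(-6.532,-70.2), heading=15, 7 segment(s) drawn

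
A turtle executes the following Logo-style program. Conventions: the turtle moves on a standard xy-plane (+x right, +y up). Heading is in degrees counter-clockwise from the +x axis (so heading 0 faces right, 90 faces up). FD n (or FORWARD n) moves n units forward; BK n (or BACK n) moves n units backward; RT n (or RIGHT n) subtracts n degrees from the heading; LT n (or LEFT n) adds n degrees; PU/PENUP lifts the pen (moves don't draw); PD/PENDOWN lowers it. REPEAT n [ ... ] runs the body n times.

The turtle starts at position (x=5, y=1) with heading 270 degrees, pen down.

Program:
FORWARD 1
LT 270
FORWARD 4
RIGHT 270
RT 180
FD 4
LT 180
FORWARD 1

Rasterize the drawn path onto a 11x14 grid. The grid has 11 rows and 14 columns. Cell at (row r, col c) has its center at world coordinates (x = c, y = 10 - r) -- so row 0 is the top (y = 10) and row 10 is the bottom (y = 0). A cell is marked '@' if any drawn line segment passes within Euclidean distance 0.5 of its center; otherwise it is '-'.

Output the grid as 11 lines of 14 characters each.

Answer: --------------
--------------
--------------
--------------
--------------
--------------
-@------------
-@------------
-@------------
-@---@--------
-@@@@@--------

Derivation:
Segment 0: (5,1) -> (5,0)
Segment 1: (5,0) -> (1,0)
Segment 2: (1,0) -> (1,4)
Segment 3: (1,4) -> (1,3)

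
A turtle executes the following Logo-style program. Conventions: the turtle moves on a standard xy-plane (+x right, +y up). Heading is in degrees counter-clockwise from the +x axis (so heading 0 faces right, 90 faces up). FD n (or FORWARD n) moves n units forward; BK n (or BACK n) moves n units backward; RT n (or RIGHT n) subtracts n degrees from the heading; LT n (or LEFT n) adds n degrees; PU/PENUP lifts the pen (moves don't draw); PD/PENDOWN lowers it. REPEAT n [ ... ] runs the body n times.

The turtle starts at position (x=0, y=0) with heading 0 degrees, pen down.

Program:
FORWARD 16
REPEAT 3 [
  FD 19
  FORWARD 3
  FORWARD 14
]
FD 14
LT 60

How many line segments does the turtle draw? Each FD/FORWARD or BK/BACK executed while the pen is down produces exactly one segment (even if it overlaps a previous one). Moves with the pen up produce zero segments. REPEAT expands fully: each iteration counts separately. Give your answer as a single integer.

Answer: 11

Derivation:
Executing turtle program step by step:
Start: pos=(0,0), heading=0, pen down
FD 16: (0,0) -> (16,0) [heading=0, draw]
REPEAT 3 [
  -- iteration 1/3 --
  FD 19: (16,0) -> (35,0) [heading=0, draw]
  FD 3: (35,0) -> (38,0) [heading=0, draw]
  FD 14: (38,0) -> (52,0) [heading=0, draw]
  -- iteration 2/3 --
  FD 19: (52,0) -> (71,0) [heading=0, draw]
  FD 3: (71,0) -> (74,0) [heading=0, draw]
  FD 14: (74,0) -> (88,0) [heading=0, draw]
  -- iteration 3/3 --
  FD 19: (88,0) -> (107,0) [heading=0, draw]
  FD 3: (107,0) -> (110,0) [heading=0, draw]
  FD 14: (110,0) -> (124,0) [heading=0, draw]
]
FD 14: (124,0) -> (138,0) [heading=0, draw]
LT 60: heading 0 -> 60
Final: pos=(138,0), heading=60, 11 segment(s) drawn
Segments drawn: 11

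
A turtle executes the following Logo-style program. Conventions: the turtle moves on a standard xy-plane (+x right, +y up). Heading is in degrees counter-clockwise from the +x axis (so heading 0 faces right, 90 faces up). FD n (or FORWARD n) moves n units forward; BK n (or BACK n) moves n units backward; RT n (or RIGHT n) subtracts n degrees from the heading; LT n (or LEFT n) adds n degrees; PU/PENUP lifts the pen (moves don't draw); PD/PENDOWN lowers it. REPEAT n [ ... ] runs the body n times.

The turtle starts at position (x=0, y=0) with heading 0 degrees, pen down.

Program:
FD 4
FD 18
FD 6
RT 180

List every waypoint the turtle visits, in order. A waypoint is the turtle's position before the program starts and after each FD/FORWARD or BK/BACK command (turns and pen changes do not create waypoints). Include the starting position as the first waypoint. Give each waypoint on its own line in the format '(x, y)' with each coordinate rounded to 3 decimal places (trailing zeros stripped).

Executing turtle program step by step:
Start: pos=(0,0), heading=0, pen down
FD 4: (0,0) -> (4,0) [heading=0, draw]
FD 18: (4,0) -> (22,0) [heading=0, draw]
FD 6: (22,0) -> (28,0) [heading=0, draw]
RT 180: heading 0 -> 180
Final: pos=(28,0), heading=180, 3 segment(s) drawn
Waypoints (4 total):
(0, 0)
(4, 0)
(22, 0)
(28, 0)

Answer: (0, 0)
(4, 0)
(22, 0)
(28, 0)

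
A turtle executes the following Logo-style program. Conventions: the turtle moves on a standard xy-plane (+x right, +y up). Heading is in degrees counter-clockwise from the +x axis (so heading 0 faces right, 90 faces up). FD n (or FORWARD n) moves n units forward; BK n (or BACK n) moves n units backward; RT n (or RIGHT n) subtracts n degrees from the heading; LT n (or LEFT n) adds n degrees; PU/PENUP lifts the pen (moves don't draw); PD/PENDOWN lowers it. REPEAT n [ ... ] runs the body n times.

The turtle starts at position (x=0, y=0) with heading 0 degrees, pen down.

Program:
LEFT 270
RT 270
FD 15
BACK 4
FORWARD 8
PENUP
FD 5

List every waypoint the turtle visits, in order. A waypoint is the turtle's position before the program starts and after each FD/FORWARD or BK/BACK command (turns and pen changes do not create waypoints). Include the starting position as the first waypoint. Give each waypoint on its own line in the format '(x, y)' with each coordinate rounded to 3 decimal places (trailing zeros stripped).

Executing turtle program step by step:
Start: pos=(0,0), heading=0, pen down
LT 270: heading 0 -> 270
RT 270: heading 270 -> 0
FD 15: (0,0) -> (15,0) [heading=0, draw]
BK 4: (15,0) -> (11,0) [heading=0, draw]
FD 8: (11,0) -> (19,0) [heading=0, draw]
PU: pen up
FD 5: (19,0) -> (24,0) [heading=0, move]
Final: pos=(24,0), heading=0, 3 segment(s) drawn
Waypoints (5 total):
(0, 0)
(15, 0)
(11, 0)
(19, 0)
(24, 0)

Answer: (0, 0)
(15, 0)
(11, 0)
(19, 0)
(24, 0)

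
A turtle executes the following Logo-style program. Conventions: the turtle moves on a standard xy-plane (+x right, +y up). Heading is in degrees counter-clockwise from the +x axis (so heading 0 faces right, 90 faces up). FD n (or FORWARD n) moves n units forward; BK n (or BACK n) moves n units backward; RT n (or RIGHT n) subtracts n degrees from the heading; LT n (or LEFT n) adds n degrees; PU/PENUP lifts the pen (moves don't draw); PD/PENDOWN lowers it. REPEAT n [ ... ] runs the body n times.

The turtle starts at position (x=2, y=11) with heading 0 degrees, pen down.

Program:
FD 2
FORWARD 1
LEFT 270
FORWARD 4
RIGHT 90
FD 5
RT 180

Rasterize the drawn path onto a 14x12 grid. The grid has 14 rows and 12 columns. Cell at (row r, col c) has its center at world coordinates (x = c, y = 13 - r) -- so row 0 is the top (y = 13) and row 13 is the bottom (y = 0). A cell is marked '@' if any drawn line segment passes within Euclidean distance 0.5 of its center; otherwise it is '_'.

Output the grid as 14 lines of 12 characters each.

Answer: ____________
____________
__@@@@______
_____@______
_____@______
_____@______
@@@@@@______
____________
____________
____________
____________
____________
____________
____________

Derivation:
Segment 0: (2,11) -> (4,11)
Segment 1: (4,11) -> (5,11)
Segment 2: (5,11) -> (5,7)
Segment 3: (5,7) -> (-0,7)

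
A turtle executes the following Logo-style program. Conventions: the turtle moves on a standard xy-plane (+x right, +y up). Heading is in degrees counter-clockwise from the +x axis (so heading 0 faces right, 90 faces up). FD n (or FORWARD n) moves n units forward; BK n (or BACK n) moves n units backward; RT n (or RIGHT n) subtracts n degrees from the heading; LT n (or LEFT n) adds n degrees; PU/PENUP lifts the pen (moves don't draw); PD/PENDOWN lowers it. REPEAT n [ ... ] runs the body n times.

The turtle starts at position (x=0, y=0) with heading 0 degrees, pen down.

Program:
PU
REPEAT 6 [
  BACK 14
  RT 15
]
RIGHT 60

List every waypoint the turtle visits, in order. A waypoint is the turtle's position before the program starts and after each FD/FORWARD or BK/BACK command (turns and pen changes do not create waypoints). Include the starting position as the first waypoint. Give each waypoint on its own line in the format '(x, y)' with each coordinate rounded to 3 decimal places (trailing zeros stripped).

Answer: (0, 0)
(-14, 0)
(-27.523, 3.623)
(-39.647, 10.623)
(-49.547, 20.523)
(-56.547, 32.647)
(-60.17, 46.17)

Derivation:
Executing turtle program step by step:
Start: pos=(0,0), heading=0, pen down
PU: pen up
REPEAT 6 [
  -- iteration 1/6 --
  BK 14: (0,0) -> (-14,0) [heading=0, move]
  RT 15: heading 0 -> 345
  -- iteration 2/6 --
  BK 14: (-14,0) -> (-27.523,3.623) [heading=345, move]
  RT 15: heading 345 -> 330
  -- iteration 3/6 --
  BK 14: (-27.523,3.623) -> (-39.647,10.623) [heading=330, move]
  RT 15: heading 330 -> 315
  -- iteration 4/6 --
  BK 14: (-39.647,10.623) -> (-49.547,20.523) [heading=315, move]
  RT 15: heading 315 -> 300
  -- iteration 5/6 --
  BK 14: (-49.547,20.523) -> (-56.547,32.647) [heading=300, move]
  RT 15: heading 300 -> 285
  -- iteration 6/6 --
  BK 14: (-56.547,32.647) -> (-60.17,46.17) [heading=285, move]
  RT 15: heading 285 -> 270
]
RT 60: heading 270 -> 210
Final: pos=(-60.17,46.17), heading=210, 0 segment(s) drawn
Waypoints (7 total):
(0, 0)
(-14, 0)
(-27.523, 3.623)
(-39.647, 10.623)
(-49.547, 20.523)
(-56.547, 32.647)
(-60.17, 46.17)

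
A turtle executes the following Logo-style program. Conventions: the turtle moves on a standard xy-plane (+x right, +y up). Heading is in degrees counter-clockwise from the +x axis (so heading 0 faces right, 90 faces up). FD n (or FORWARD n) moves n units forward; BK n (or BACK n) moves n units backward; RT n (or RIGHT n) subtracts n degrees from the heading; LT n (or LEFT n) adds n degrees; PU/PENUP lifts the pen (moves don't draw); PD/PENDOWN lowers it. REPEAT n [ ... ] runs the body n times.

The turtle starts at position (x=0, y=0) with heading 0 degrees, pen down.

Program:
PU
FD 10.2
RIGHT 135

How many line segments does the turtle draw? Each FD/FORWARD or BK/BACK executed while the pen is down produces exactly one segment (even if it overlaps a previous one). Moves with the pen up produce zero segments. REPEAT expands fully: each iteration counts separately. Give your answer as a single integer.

Answer: 0

Derivation:
Executing turtle program step by step:
Start: pos=(0,0), heading=0, pen down
PU: pen up
FD 10.2: (0,0) -> (10.2,0) [heading=0, move]
RT 135: heading 0 -> 225
Final: pos=(10.2,0), heading=225, 0 segment(s) drawn
Segments drawn: 0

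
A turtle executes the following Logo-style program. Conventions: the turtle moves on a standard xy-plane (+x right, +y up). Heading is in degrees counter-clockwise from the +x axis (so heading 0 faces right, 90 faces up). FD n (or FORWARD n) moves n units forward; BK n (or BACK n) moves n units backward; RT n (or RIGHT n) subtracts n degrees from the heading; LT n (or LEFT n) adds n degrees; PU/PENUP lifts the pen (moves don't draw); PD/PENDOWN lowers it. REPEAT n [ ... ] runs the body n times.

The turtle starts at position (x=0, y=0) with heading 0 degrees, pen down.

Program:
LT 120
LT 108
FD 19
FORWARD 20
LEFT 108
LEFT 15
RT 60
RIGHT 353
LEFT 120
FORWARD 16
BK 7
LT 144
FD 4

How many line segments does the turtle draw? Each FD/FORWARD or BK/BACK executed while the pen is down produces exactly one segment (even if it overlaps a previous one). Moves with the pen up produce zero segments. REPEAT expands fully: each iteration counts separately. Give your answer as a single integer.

Answer: 5

Derivation:
Executing turtle program step by step:
Start: pos=(0,0), heading=0, pen down
LT 120: heading 0 -> 120
LT 108: heading 120 -> 228
FD 19: (0,0) -> (-12.713,-14.12) [heading=228, draw]
FD 20: (-12.713,-14.12) -> (-26.096,-28.983) [heading=228, draw]
LT 108: heading 228 -> 336
LT 15: heading 336 -> 351
RT 60: heading 351 -> 291
RT 353: heading 291 -> 298
LT 120: heading 298 -> 58
FD 16: (-26.096,-28.983) -> (-17.617,-15.414) [heading=58, draw]
BK 7: (-17.617,-15.414) -> (-21.327,-21.35) [heading=58, draw]
LT 144: heading 58 -> 202
FD 4: (-21.327,-21.35) -> (-25.036,-22.849) [heading=202, draw]
Final: pos=(-25.036,-22.849), heading=202, 5 segment(s) drawn
Segments drawn: 5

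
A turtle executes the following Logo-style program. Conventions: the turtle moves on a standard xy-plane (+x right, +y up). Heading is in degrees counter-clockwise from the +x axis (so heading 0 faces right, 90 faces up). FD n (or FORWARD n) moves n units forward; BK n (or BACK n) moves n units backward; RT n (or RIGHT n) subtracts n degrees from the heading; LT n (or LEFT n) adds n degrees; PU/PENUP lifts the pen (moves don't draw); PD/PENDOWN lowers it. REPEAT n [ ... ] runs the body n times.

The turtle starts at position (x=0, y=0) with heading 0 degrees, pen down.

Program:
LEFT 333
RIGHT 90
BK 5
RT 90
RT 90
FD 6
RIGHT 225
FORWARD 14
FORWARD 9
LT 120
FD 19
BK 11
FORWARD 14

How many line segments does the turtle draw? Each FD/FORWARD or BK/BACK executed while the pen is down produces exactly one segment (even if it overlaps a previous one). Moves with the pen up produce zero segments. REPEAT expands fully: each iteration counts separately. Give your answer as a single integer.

Answer: 7

Derivation:
Executing turtle program step by step:
Start: pos=(0,0), heading=0, pen down
LT 333: heading 0 -> 333
RT 90: heading 333 -> 243
BK 5: (0,0) -> (2.27,4.455) [heading=243, draw]
RT 90: heading 243 -> 153
RT 90: heading 153 -> 63
FD 6: (2.27,4.455) -> (4.994,9.801) [heading=63, draw]
RT 225: heading 63 -> 198
FD 14: (4.994,9.801) -> (-8.321,5.475) [heading=198, draw]
FD 9: (-8.321,5.475) -> (-16.88,2.694) [heading=198, draw]
LT 120: heading 198 -> 318
FD 19: (-16.88,2.694) -> (-2.761,-10.02) [heading=318, draw]
BK 11: (-2.761,-10.02) -> (-10.935,-2.659) [heading=318, draw]
FD 14: (-10.935,-2.659) -> (-0.531,-12.027) [heading=318, draw]
Final: pos=(-0.531,-12.027), heading=318, 7 segment(s) drawn
Segments drawn: 7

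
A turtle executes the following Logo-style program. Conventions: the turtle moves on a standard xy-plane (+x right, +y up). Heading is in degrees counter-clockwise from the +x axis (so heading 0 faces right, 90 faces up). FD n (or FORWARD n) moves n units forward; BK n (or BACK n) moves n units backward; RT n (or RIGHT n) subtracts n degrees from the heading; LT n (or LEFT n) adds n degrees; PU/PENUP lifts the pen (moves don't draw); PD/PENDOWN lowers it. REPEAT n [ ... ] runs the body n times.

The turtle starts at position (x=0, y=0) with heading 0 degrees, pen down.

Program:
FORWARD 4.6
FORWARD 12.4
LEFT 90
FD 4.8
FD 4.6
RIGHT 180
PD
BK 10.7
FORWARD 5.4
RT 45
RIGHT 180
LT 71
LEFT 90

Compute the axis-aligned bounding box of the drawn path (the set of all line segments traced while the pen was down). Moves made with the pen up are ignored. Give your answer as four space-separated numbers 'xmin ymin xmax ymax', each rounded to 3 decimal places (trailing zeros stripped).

Executing turtle program step by step:
Start: pos=(0,0), heading=0, pen down
FD 4.6: (0,0) -> (4.6,0) [heading=0, draw]
FD 12.4: (4.6,0) -> (17,0) [heading=0, draw]
LT 90: heading 0 -> 90
FD 4.8: (17,0) -> (17,4.8) [heading=90, draw]
FD 4.6: (17,4.8) -> (17,9.4) [heading=90, draw]
RT 180: heading 90 -> 270
PD: pen down
BK 10.7: (17,9.4) -> (17,20.1) [heading=270, draw]
FD 5.4: (17,20.1) -> (17,14.7) [heading=270, draw]
RT 45: heading 270 -> 225
RT 180: heading 225 -> 45
LT 71: heading 45 -> 116
LT 90: heading 116 -> 206
Final: pos=(17,14.7), heading=206, 6 segment(s) drawn

Segment endpoints: x in {0, 4.6, 17}, y in {0, 4.8, 9.4, 14.7, 20.1}
xmin=0, ymin=0, xmax=17, ymax=20.1

Answer: 0 0 17 20.1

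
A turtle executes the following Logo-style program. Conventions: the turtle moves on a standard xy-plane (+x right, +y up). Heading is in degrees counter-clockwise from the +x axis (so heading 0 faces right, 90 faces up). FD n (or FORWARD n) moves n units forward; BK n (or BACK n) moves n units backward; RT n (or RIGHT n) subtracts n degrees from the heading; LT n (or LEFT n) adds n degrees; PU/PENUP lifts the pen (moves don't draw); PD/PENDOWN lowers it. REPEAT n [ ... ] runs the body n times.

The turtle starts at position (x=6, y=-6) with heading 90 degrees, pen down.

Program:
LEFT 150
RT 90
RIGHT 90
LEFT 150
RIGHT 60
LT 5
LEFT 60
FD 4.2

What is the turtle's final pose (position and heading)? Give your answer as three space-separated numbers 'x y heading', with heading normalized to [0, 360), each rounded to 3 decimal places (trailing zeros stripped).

Answer: 2.56 -8.409 215

Derivation:
Executing turtle program step by step:
Start: pos=(6,-6), heading=90, pen down
LT 150: heading 90 -> 240
RT 90: heading 240 -> 150
RT 90: heading 150 -> 60
LT 150: heading 60 -> 210
RT 60: heading 210 -> 150
LT 5: heading 150 -> 155
LT 60: heading 155 -> 215
FD 4.2: (6,-6) -> (2.56,-8.409) [heading=215, draw]
Final: pos=(2.56,-8.409), heading=215, 1 segment(s) drawn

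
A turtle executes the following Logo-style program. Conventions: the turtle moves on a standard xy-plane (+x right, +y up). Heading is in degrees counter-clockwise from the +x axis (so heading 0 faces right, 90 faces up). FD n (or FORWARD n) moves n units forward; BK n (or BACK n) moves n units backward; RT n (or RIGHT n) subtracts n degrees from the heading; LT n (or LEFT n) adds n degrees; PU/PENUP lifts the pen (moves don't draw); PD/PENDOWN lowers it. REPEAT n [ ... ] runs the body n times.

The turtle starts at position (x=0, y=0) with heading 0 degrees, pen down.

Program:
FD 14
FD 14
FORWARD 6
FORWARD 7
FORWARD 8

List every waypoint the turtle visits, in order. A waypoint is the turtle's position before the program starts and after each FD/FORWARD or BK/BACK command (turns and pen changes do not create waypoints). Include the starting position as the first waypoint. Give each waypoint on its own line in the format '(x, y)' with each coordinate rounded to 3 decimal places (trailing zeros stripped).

Answer: (0, 0)
(14, 0)
(28, 0)
(34, 0)
(41, 0)
(49, 0)

Derivation:
Executing turtle program step by step:
Start: pos=(0,0), heading=0, pen down
FD 14: (0,0) -> (14,0) [heading=0, draw]
FD 14: (14,0) -> (28,0) [heading=0, draw]
FD 6: (28,0) -> (34,0) [heading=0, draw]
FD 7: (34,0) -> (41,0) [heading=0, draw]
FD 8: (41,0) -> (49,0) [heading=0, draw]
Final: pos=(49,0), heading=0, 5 segment(s) drawn
Waypoints (6 total):
(0, 0)
(14, 0)
(28, 0)
(34, 0)
(41, 0)
(49, 0)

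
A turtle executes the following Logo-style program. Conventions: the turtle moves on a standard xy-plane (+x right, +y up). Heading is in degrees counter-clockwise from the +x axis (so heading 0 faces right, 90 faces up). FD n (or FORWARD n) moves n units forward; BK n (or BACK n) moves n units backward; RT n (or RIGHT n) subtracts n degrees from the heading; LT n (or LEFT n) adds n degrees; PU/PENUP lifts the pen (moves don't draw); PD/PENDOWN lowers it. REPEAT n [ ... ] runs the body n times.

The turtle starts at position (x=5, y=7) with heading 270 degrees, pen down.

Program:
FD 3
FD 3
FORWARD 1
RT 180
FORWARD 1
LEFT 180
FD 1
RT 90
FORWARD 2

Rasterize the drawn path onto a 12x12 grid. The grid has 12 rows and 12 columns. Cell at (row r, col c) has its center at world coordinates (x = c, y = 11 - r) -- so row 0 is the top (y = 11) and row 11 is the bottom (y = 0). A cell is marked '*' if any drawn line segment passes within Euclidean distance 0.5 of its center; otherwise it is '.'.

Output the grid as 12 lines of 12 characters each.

Answer: ............
............
............
............
.....*......
.....*......
.....*......
.....*......
.....*......
.....*......
.....*......
...***......

Derivation:
Segment 0: (5,7) -> (5,4)
Segment 1: (5,4) -> (5,1)
Segment 2: (5,1) -> (5,0)
Segment 3: (5,0) -> (5,1)
Segment 4: (5,1) -> (5,0)
Segment 5: (5,0) -> (3,0)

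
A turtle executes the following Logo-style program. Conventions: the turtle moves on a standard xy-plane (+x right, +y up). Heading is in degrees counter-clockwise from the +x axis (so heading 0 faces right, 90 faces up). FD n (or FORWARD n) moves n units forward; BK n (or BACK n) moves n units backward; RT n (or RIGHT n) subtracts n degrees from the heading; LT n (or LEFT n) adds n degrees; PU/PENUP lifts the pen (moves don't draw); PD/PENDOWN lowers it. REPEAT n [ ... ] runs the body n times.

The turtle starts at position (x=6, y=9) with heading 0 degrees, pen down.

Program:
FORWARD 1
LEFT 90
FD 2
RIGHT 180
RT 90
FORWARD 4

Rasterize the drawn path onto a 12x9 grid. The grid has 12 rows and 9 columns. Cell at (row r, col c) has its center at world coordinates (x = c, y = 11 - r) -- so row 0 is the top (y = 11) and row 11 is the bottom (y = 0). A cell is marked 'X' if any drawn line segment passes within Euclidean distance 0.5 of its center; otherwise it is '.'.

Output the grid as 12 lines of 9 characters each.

Segment 0: (6,9) -> (7,9)
Segment 1: (7,9) -> (7,11)
Segment 2: (7,11) -> (3,11)

Answer: ...XXXXX.
.......X.
......XX.
.........
.........
.........
.........
.........
.........
.........
.........
.........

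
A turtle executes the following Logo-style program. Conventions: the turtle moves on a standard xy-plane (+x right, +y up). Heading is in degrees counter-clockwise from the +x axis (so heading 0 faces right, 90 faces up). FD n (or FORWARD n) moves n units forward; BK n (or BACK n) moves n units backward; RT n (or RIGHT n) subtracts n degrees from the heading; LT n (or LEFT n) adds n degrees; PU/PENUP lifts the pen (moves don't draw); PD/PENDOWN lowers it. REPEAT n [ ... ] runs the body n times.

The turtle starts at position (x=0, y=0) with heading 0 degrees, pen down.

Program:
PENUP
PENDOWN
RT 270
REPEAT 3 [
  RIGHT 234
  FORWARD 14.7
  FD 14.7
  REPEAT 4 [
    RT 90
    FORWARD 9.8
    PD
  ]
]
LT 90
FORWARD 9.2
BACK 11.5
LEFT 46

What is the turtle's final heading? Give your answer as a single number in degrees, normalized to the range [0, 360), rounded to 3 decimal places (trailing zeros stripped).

Answer: 244

Derivation:
Executing turtle program step by step:
Start: pos=(0,0), heading=0, pen down
PU: pen up
PD: pen down
RT 270: heading 0 -> 90
REPEAT 3 [
  -- iteration 1/3 --
  RT 234: heading 90 -> 216
  FD 14.7: (0,0) -> (-11.893,-8.64) [heading=216, draw]
  FD 14.7: (-11.893,-8.64) -> (-23.785,-17.281) [heading=216, draw]
  REPEAT 4 [
    -- iteration 1/4 --
    RT 90: heading 216 -> 126
    FD 9.8: (-23.785,-17.281) -> (-29.545,-9.353) [heading=126, draw]
    PD: pen down
    -- iteration 2/4 --
    RT 90: heading 126 -> 36
    FD 9.8: (-29.545,-9.353) -> (-21.617,-3.592) [heading=36, draw]
    PD: pen down
    -- iteration 3/4 --
    RT 90: heading 36 -> 306
    FD 9.8: (-21.617,-3.592) -> (-15.857,-11.521) [heading=306, draw]
    PD: pen down
    -- iteration 4/4 --
    RT 90: heading 306 -> 216
    FD 9.8: (-15.857,-11.521) -> (-23.785,-17.281) [heading=216, draw]
    PD: pen down
  ]
  -- iteration 2/3 --
  RT 234: heading 216 -> 342
  FD 14.7: (-23.785,-17.281) -> (-9.805,-21.823) [heading=342, draw]
  FD 14.7: (-9.805,-21.823) -> (4.176,-26.366) [heading=342, draw]
  REPEAT 4 [
    -- iteration 1/4 --
    RT 90: heading 342 -> 252
    FD 9.8: (4.176,-26.366) -> (1.148,-35.686) [heading=252, draw]
    PD: pen down
    -- iteration 2/4 --
    RT 90: heading 252 -> 162
    FD 9.8: (1.148,-35.686) -> (-8.173,-32.658) [heading=162, draw]
    PD: pen down
    -- iteration 3/4 --
    RT 90: heading 162 -> 72
    FD 9.8: (-8.173,-32.658) -> (-5.144,-23.338) [heading=72, draw]
    PD: pen down
    -- iteration 4/4 --
    RT 90: heading 72 -> 342
    FD 9.8: (-5.144,-23.338) -> (4.176,-26.366) [heading=342, draw]
    PD: pen down
  ]
  -- iteration 3/3 --
  RT 234: heading 342 -> 108
  FD 14.7: (4.176,-26.366) -> (-0.367,-12.385) [heading=108, draw]
  FD 14.7: (-0.367,-12.385) -> (-4.909,1.595) [heading=108, draw]
  REPEAT 4 [
    -- iteration 1/4 --
    RT 90: heading 108 -> 18
    FD 9.8: (-4.909,1.595) -> (4.411,4.623) [heading=18, draw]
    PD: pen down
    -- iteration 2/4 --
    RT 90: heading 18 -> 288
    FD 9.8: (4.411,4.623) -> (7.44,-4.697) [heading=288, draw]
    PD: pen down
    -- iteration 3/4 --
    RT 90: heading 288 -> 198
    FD 9.8: (7.44,-4.697) -> (-1.881,-7.725) [heading=198, draw]
    PD: pen down
    -- iteration 4/4 --
    RT 90: heading 198 -> 108
    FD 9.8: (-1.881,-7.725) -> (-4.909,1.595) [heading=108, draw]
    PD: pen down
  ]
]
LT 90: heading 108 -> 198
FD 9.2: (-4.909,1.595) -> (-13.659,-1.248) [heading=198, draw]
BK 11.5: (-13.659,-1.248) -> (-2.722,2.306) [heading=198, draw]
LT 46: heading 198 -> 244
Final: pos=(-2.722,2.306), heading=244, 20 segment(s) drawn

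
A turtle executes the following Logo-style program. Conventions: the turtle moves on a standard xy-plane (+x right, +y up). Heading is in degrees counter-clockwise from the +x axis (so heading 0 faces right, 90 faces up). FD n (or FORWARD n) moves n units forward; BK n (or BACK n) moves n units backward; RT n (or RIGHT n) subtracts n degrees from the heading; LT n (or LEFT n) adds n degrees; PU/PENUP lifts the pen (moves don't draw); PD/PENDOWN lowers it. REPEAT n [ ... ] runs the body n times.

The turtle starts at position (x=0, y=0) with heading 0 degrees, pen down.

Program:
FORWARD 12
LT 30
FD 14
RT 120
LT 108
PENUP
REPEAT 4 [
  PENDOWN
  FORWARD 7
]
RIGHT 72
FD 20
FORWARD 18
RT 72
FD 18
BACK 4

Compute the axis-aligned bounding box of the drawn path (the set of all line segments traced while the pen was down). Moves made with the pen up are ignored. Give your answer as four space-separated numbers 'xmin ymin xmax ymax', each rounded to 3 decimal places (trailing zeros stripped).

Executing turtle program step by step:
Start: pos=(0,0), heading=0, pen down
FD 12: (0,0) -> (12,0) [heading=0, draw]
LT 30: heading 0 -> 30
FD 14: (12,0) -> (24.124,7) [heading=30, draw]
RT 120: heading 30 -> 270
LT 108: heading 270 -> 18
PU: pen up
REPEAT 4 [
  -- iteration 1/4 --
  PD: pen down
  FD 7: (24.124,7) -> (30.782,9.163) [heading=18, draw]
  -- iteration 2/4 --
  PD: pen down
  FD 7: (30.782,9.163) -> (37.439,11.326) [heading=18, draw]
  -- iteration 3/4 --
  PD: pen down
  FD 7: (37.439,11.326) -> (44.097,13.489) [heading=18, draw]
  -- iteration 4/4 --
  PD: pen down
  FD 7: (44.097,13.489) -> (50.754,15.652) [heading=18, draw]
]
RT 72: heading 18 -> 306
FD 20: (50.754,15.652) -> (62.51,-0.528) [heading=306, draw]
FD 18: (62.51,-0.528) -> (73.09,-15.09) [heading=306, draw]
RT 72: heading 306 -> 234
FD 18: (73.09,-15.09) -> (62.51,-29.652) [heading=234, draw]
BK 4: (62.51,-29.652) -> (64.861,-26.416) [heading=234, draw]
Final: pos=(64.861,-26.416), heading=234, 10 segment(s) drawn

Segment endpoints: x in {0, 12, 24.124, 30.782, 37.439, 44.097, 50.754, 62.51, 64.861, 73.09}, y in {-29.652, -26.416, -15.09, -0.528, 0, 7, 9.163, 11.326, 13.489, 15.652}
xmin=0, ymin=-29.652, xmax=73.09, ymax=15.652

Answer: 0 -29.652 73.09 15.652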